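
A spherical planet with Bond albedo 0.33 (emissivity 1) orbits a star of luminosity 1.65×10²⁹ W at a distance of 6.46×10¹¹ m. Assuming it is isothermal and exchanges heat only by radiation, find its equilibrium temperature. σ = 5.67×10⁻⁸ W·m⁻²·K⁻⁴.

T ≈ 552 K

First find the stellar flux at distance d: S = L/(4πd²) = 1.65×10²⁹/(4π·(6.46×10¹¹)²) = 31460 W/m².
For an isothermal sphere, absorbed (1−a)S·πr² = emitted σ·4πr²·T⁴, so T⁴ = (1−a)S/(4σ).
T⁴ = 0.670·31460/(4·5.67×10⁻⁸) = 9.295×10¹⁰ K⁴.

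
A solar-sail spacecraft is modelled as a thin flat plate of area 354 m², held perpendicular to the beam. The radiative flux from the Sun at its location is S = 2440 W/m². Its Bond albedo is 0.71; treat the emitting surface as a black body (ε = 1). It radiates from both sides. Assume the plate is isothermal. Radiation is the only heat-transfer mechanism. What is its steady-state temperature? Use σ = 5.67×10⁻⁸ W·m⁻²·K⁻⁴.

At equilibrium, absorbed power = emitted power.
Absorbing cross-section = A = 354.0 m²; emitting surface = 2A = 708.0 m² (ratio 2).
(1−a)S·A_cross = εσ·A_surf·T⁴  ⇒  T⁴ = (1−a)S/(2σ).
T⁴ = 0.290·2440/(2·5.67×10⁻⁸) = 6.240×10⁹ K⁴.
T = (6.240×10⁹)^(1/4).

T ≈ 281 K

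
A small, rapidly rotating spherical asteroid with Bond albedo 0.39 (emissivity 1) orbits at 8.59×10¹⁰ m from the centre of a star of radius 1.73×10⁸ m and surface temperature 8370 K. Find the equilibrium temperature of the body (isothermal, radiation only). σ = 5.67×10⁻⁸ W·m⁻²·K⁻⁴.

T ≈ 235 K

The star's surface emits σT_*⁴; at distance d the flux is S = σT_*⁴(R_*/d)².
S = 5.67×10⁻⁸·(8370)⁴·(1.73×10⁸/8.59×10¹⁰)² = 1129 W/m².
For an isothermal sphere T⁴ = (1−a)S/(4σ) = 3.036×10⁹ K⁴.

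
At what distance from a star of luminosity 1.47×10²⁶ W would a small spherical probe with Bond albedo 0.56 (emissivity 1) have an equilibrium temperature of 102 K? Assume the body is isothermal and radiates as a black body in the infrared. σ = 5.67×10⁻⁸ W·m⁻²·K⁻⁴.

d ≈ 4.58×10¹¹ m

For an isothermal black-emitting sphere, (1−a)S·πr² = σ·4πr²·T⁴ ⇒ S = 4σT⁴/(1−a).
S = 4·5.67×10⁻⁸·(102)⁴/0.440 = 55.79 W/m².
Flux falls as S = L/(4πd²), so d = √(L/(4πS)) = √(1.47×10²⁶/(4π·55.79)).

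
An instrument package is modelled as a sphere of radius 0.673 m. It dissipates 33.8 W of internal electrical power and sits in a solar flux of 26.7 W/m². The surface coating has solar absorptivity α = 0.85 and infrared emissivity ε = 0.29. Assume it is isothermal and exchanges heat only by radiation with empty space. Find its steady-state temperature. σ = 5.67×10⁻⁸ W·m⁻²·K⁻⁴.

At steady state, absorbed solar power + internal power = radiated power.
Absorbed: α·S·A_cross = 0.85·26.7·1.423 = 32.29 W (cross-section πr²).
Total input = 32.29 + 33.8 = 66.09 W.
Radiated: εσ·A_surf·T⁴ with A_surf = 4πr² = 5.692 m².
T⁴ = 66.09/(0.29·5.67×10⁻⁸·5.692) = 7.062×10⁸ K⁴.

T ≈ 163 K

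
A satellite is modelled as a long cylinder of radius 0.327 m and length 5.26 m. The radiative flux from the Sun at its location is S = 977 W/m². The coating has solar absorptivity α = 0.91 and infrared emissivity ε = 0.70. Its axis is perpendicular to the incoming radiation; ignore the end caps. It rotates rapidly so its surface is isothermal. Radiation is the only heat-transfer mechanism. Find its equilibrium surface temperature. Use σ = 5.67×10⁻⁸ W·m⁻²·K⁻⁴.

At equilibrium, absorbed power = emitted power.
Absorbing cross-section = 2rL = 3.440 m²; emitting surface = 2πrL = 10.81 m² (ratio π).
αS·A_cross = εσ·A_surf·T⁴  ⇒  T⁴ = αS/(ε·πσ).
T⁴ = 0.910·977/(0.70·π·5.67×10⁻⁸) = 7.130×10⁹ K⁴.
T = (7.130×10⁹)^(1/4).

T ≈ 291 K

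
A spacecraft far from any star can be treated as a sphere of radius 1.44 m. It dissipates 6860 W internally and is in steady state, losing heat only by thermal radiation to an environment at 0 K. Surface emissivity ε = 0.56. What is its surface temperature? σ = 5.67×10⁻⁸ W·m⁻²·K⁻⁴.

T ≈ 302 K

Steady state: internal power = radiated power, P = εσA T⁴.
Radiating area A = 4πr² = 26.06 m².
T⁴ = P/(εσA) = 6860/(0.56·5.67×10⁻⁸·26.06) = 8.291×10⁹ K⁴.
T = (8.291×10⁹)^(1/4).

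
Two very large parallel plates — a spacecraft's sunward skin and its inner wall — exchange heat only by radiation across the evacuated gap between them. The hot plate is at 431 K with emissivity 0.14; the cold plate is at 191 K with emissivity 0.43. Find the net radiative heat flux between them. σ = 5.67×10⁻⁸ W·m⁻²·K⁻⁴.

q ≈ 222 W/m²

For two infinite grey parallel plates, q = σ(T₁⁴ − T₂⁴)/(1/ε₁ + 1/ε₂ − 1).
T₁⁴ − T₂⁴ = 3.451×10¹⁰ − 1.331×10⁹ = 3.318×10¹⁰ K⁴.
1/ε₁ + 1/ε₂ − 1 = 7.143 + 2.326 − 1 = 8.468.
q = 5.67×10⁻⁸ × 3.318×10¹⁰ / 8.468.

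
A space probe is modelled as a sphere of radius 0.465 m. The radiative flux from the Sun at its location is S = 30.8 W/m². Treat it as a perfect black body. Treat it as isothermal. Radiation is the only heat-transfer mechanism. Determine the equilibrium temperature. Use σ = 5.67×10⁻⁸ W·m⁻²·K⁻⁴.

T ≈ 108 K

At equilibrium, absorbed power = emitted power.
Absorbing cross-section = πr² = 0.6793 m²; emitting surface = 4πr² = 2.717 m² (ratio 4).
S·A_cross = εσ·A_surf·T⁴  ⇒  T⁴ = S/(4σ).
T⁴ = 1.00·30.8/(4·5.67×10⁻⁸) = 1.358×10⁸ K⁴.
T = (1.358×10⁸)^(1/4).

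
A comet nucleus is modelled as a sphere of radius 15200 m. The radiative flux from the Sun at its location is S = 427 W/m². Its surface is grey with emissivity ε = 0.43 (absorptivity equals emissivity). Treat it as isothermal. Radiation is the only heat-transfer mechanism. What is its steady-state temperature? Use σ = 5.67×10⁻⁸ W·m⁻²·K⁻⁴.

At equilibrium, absorbed power = emitted power.
Absorbing cross-section = πr² = 7.258×10⁸ m²; emitting surface = 4πr² = 2.903×10⁹ m² (ratio 4).
εS·A_cross = εσ·A_surf·T⁴  ⇒  T⁴ = S/(4σ)   (ε cancels).
T⁴ = 427/(4·5.67×10⁻⁸) = 1.883×10⁹ K⁴.
T = (1.883×10⁹)^(1/4).

T ≈ 208 K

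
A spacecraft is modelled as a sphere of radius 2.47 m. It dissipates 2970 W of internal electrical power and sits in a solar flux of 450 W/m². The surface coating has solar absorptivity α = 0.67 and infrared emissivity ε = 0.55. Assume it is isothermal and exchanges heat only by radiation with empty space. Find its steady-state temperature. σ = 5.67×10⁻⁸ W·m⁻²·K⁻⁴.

T ≈ 246 K

At steady state, absorbed solar power + internal power = radiated power.
Absorbed: α·S·A_cross = 0.67·450·19.17 = 5779 W (cross-section πr²).
Total input = 5779 + 2970 = 8749 W.
Radiated: εσ·A_surf·T⁴ with A_surf = 4πr² = 76.67 m².
T⁴ = 8749/(0.55·5.67×10⁻⁸·76.67) = 3.659×10⁹ K⁴.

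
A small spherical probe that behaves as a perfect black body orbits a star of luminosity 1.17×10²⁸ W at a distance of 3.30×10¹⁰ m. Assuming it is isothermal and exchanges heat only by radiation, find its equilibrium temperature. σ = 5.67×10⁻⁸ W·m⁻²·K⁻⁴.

T ≈ 1390 K

First find the stellar flux at distance d: S = L/(4πd²) = 1.17×10²⁸/(4π·(3.30×10¹⁰)²) = 8.550×10⁵ W/m².
For an isothermal sphere, absorbed (1−a)S·πr² = emitted σ·4πr²·T⁴, so T⁴ = (1−a)S/(4σ).
T⁴ = 1.00·8.550×10⁵/(4·5.67×10⁻⁸) = 3.770×10¹² K⁴.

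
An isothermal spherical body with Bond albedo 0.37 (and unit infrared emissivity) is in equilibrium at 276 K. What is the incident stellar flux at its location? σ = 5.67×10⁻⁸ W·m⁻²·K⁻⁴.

S ≈ 2090 W/m²

(1−a)S·πr² = σ·4πr²·T⁴ ⇒ S = 4σT⁴/(1−a).
S = 4·5.67×10⁻⁸·5.803×10⁹/0.630.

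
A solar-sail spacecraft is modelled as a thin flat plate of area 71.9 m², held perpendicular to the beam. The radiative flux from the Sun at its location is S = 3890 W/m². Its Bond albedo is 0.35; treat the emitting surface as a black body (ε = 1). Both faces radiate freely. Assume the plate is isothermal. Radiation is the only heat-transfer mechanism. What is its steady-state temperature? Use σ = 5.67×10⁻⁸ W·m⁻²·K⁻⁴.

T ≈ 386 K

At equilibrium, absorbed power = emitted power.
Absorbing cross-section = A = 71.90 m²; emitting surface = 2A = 143.8 m² (ratio 2).
(1−a)S·A_cross = εσ·A_surf·T⁴  ⇒  T⁴ = (1−a)S/(2σ).
T⁴ = 0.650·3890/(2·5.67×10⁻⁸) = 2.230×10¹⁰ K⁴.
T = (2.230×10¹⁰)^(1/4).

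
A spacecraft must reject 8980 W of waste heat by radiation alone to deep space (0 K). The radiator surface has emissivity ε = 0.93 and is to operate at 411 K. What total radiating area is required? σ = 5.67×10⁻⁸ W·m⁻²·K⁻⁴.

A ≈ 5.97 m²

P = εσA T⁴ ⇒ A = P/(εσT⁴).
T⁴ = 2.853×10¹⁰ K⁴.
A = 8980/(0.93 × 5.67×10⁻⁸ × 2.853×10¹⁰).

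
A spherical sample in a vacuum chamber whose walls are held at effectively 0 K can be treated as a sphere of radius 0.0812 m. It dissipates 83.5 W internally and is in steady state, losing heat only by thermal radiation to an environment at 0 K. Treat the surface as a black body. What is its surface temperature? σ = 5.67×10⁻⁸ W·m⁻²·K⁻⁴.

T ≈ 365 K

Steady state: internal power = radiated power, P = εσA T⁴.
Radiating area A = 4πr² = 0.08286 m².
T⁴ = P/(εσA) = 83.5/(1.0·5.67×10⁻⁸·0.08286) = 1.777×10¹⁰ K⁴.
T = (1.777×10¹⁰)^(1/4).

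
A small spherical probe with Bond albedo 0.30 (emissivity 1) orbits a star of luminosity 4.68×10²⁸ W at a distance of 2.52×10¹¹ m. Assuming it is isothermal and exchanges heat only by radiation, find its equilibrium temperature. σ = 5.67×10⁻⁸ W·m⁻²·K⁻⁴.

T ≈ 652 K

First find the stellar flux at distance d: S = L/(4πd²) = 4.68×10²⁸/(4π·(2.52×10¹¹)²) = 58650 W/m².
For an isothermal sphere, absorbed (1−a)S·πr² = emitted σ·4πr²·T⁴, so T⁴ = (1−a)S/(4σ).
T⁴ = 0.700·58650/(4·5.67×10⁻⁸) = 1.810×10¹¹ K⁴.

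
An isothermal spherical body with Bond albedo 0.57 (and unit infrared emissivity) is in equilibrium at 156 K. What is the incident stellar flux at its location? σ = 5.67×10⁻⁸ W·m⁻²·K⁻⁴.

S ≈ 312 W/m²

(1−a)S·πr² = σ·4πr²·T⁴ ⇒ S = 4σT⁴/(1−a).
S = 4·5.67×10⁻⁸·5.922×10⁸/0.430.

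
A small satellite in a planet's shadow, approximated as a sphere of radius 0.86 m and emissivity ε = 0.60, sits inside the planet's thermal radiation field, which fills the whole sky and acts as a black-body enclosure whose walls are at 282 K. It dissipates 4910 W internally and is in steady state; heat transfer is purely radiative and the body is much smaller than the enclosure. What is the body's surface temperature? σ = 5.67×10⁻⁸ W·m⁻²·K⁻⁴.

For a small grey body in a large enclosure, net radiated power = εσA(T⁴ − T_w⁴).
Steady state: P = εσA(T⁴ − T_w⁴) with A = 4πr² = 9.294 m².
T⁴ = P/(εσA) + T_w⁴ = 4910/(0.60·5.67×10⁻⁸·9.294) + (282)⁴
    = 1.553×10¹⁰ + 6.324×10⁹ = 2.185×10¹⁰ K⁴.

T ≈ 384 K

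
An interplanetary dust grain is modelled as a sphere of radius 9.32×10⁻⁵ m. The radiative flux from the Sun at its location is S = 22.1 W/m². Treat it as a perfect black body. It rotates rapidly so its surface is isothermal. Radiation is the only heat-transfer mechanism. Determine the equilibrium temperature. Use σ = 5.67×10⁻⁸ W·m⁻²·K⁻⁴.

T ≈ 99.4 K

At equilibrium, absorbed power = emitted power.
Absorbing cross-section = πr² = 2.729×10⁻⁸ m²; emitting surface = 4πr² = 1.092×10⁻⁷ m² (ratio 4).
S·A_cross = εσ·A_surf·T⁴  ⇒  T⁴ = S/(4σ).
T⁴ = 1.00·22.1/(4·5.67×10⁻⁸) = 9.744×10⁷ K⁴.
T = (9.744×10⁷)^(1/4).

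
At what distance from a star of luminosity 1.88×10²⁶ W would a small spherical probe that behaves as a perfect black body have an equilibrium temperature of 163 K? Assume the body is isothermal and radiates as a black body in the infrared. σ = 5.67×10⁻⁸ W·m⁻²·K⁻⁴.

For an isothermal black-emitting sphere, (1−a)S·πr² = σ·4πr²·T⁴ ⇒ S = 4σT⁴/(1−a).
S = 4·5.67×10⁻⁸·(163)⁴/1.00 = 160.1 W/m².
Flux falls as S = L/(4πd²), so d = √(L/(4πS)) = √(1.88×10²⁶/(4π·160.1)).

d ≈ 3.06×10¹¹ m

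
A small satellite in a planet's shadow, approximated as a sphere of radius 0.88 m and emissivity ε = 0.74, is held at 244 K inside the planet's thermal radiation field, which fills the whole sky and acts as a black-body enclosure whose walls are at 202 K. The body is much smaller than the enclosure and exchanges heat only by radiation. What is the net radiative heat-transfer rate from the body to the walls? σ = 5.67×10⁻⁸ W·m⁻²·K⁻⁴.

P_net ≈ 767 W

For a small grey body in a large enclosure: P_net = εσA(T_body⁴ − T_wall⁴).
A = 4πr² = 9.731 m²; T_body⁴ − T_wall⁴ = 3.545×10⁹ − 1.665×10⁹ = 1.880×10⁹ K⁴.
|P_net| = 0.74·5.67×10⁻⁸·9.731·1.880×10⁹.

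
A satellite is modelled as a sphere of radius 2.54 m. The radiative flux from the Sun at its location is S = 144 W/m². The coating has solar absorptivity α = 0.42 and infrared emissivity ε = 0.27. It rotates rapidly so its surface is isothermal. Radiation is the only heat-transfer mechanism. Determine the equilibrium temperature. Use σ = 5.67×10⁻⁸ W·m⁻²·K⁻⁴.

At equilibrium, absorbed power = emitted power.
Absorbing cross-section = πr² = 20.27 m²; emitting surface = 4πr² = 81.07 m² (ratio 4).
αS·A_cross = εσ·A_surf·T⁴  ⇒  T⁴ = αS/(ε·4σ).
T⁴ = 0.420·144/(0.27·4·5.67×10⁻⁸) = 9.877×10⁸ K⁴.
T = (9.877×10⁸)^(1/4).

T ≈ 177 K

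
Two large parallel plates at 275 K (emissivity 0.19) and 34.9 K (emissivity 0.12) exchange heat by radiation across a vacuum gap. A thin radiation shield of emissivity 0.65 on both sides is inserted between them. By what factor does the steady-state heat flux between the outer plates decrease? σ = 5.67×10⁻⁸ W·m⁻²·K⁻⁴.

Without shield: q₀ = σΔ(T⁴)/(1/ε₁+1/ε₂−1) with denominator 12.60.
With shield the two gaps are in series; the resistances add: (1/ε₁+1/ε_s−1)+(1/ε_s+1/ε₂−1) = 5.802+8.872 = 14.67.
Heat-flux ratio q₀/q = 14.67/12.60.

factor ≈ 1.16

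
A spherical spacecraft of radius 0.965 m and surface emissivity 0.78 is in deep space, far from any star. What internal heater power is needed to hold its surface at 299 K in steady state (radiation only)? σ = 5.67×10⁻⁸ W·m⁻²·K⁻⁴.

P ≈ 4140 W

P = εσ·4πr²·T⁴.
4πr² = 11.70 m²; T⁴ = 7.993×10⁹ K⁴.
P = 0.78·5.67×10⁻⁸·11.70·7.993×10⁹.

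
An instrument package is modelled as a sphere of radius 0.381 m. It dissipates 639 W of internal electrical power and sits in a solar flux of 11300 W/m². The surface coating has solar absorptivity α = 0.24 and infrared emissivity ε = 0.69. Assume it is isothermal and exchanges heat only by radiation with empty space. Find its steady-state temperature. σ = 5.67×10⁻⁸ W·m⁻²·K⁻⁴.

T ≈ 403 K

At steady state, absorbed solar power + internal power = radiated power.
Absorbed: α·S·A_cross = 0.24·11300·0.4560 = 1237 W (cross-section πr²).
Total input = 1237 + 639 = 1876 W.
Radiated: εσ·A_surf·T⁴ with A_surf = 4πr² = 1.824 m².
T⁴ = 1876/(0.69·5.67×10⁻⁸·1.824) = 2.628×10¹⁰ K⁴.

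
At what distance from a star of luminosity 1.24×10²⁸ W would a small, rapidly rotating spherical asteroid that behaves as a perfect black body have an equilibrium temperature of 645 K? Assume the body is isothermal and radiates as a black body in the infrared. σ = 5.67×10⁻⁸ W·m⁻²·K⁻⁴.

For an isothermal black-emitting sphere, (1−a)S·πr² = σ·4πr²·T⁴ ⇒ S = 4σT⁴/(1−a).
S = 4·5.67×10⁻⁸·(645)⁴/1.00 = 39250 W/m².
Flux falls as S = L/(4πd²), so d = √(L/(4πS)) = √(1.24×10²⁸/(4π·39250)).

d ≈ 1.59×10¹¹ m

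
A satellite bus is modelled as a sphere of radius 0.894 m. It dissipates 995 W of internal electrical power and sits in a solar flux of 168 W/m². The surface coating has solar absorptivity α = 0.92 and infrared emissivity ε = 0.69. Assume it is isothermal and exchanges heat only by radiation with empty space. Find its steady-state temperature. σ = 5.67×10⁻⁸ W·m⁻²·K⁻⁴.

At steady state, absorbed solar power + internal power = radiated power.
Absorbed: α·S·A_cross = 0.92·168·2.511 = 388.1 W (cross-section πr²).
Total input = 388.1 + 995 = 1383 W.
Radiated: εσ·A_surf·T⁴ with A_surf = 4πr² = 10.04 m².
T⁴ = 1383/(0.69·5.67×10⁻⁸·10.04) = 3.520×10⁹ K⁴.

T ≈ 244 K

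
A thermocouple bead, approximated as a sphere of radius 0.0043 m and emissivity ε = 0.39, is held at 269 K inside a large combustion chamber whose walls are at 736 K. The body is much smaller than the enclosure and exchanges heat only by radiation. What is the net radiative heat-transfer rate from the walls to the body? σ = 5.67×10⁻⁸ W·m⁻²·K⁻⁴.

For a small grey body in a large enclosure: P_net = εσA(T_body⁴ − T_wall⁴).
A = 4πr² = 2.324×10⁻⁴ m²; T_body⁴ − T_wall⁴ = 5.236×10⁹ − 2.934×10¹¹ = -2.882×10¹¹ K⁴.
|P_net| = 0.39·5.67×10⁻⁸·2.324×10⁻⁴·2.882×10¹¹.

P_net ≈ 1.48 W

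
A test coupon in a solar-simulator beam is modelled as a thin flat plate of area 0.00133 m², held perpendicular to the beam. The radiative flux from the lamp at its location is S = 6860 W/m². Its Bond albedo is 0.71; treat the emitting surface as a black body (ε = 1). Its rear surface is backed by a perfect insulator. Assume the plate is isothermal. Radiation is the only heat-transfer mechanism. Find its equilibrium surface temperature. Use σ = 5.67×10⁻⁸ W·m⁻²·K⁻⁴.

T ≈ 433 K

At equilibrium, absorbed power = emitted power.
Absorbing cross-section = A = 0.001330 m²; emitting surface = A = 0.001330 m² (ratio 1).
(1−a)S·A_cross = εσ·A_surf·T⁴  ⇒  T⁴ = (1−a)S/(1σ).
T⁴ = 0.290·6860/(1·5.67×10⁻⁸) = 3.509×10¹⁰ K⁴.
T = (3.509×10¹⁰)^(1/4).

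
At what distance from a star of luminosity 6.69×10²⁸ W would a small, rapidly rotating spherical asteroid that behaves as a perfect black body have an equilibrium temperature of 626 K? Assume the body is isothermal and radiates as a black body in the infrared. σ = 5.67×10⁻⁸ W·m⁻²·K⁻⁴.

For an isothermal black-emitting sphere, (1−a)S·πr² = σ·4πr²·T⁴ ⇒ S = 4σT⁴/(1−a).
S = 4·5.67×10⁻⁸·(626)⁴/1.00 = 34830 W/m².
Flux falls as S = L/(4πd²), so d = √(L/(4πS)) = √(6.69×10²⁸/(4π·34830)).

d ≈ 3.91×10¹¹ m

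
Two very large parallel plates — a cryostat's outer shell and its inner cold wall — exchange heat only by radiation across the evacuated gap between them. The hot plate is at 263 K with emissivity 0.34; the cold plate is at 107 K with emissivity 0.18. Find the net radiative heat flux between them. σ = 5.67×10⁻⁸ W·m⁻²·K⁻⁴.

q ≈ 35.2 W/m²

For two infinite grey parallel plates, q = σ(T₁⁴ − T₂⁴)/(1/ε₁ + 1/ε₂ − 1).
T₁⁴ − T₂⁴ = 4.784×10⁹ − 1.311×10⁸ = 4.653×10⁹ K⁴.
1/ε₁ + 1/ε₂ − 1 = 2.941 + 5.556 − 1 = 7.497.
q = 5.67×10⁻⁸ × 4.653×10⁹ / 7.497.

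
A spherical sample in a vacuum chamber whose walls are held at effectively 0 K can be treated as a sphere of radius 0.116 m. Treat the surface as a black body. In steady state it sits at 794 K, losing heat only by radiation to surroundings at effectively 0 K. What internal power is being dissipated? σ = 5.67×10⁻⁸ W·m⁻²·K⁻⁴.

P ≈ 3810 W

Steady state: P = εσA T⁴.
A = 4πr² = 0.1691 m²; T⁴ = (794)⁴ = 3.974×10¹¹ K⁴.
P = 1.0 × 5.67×10⁻⁸ × 0.1691 × 3.974×10¹¹.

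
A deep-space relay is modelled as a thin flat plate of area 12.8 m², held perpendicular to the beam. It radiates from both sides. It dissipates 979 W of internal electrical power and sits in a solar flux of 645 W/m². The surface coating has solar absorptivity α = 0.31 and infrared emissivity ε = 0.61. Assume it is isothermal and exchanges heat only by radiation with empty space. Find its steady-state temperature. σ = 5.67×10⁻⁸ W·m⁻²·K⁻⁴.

T ≈ 251 K

At steady state, absorbed solar power + internal power = radiated power.
Absorbed: α·S·A_cross = 0.31·645·12.80 = 2559 W (cross-section A).
Total input = 2559 + 979 = 3538 W.
Radiated: εσ·A_surf·T⁴ with A_surf = 2A = 25.60 m².
T⁴ = 3538/(0.61·5.67×10⁻⁸·25.60) = 3.996×10⁹ K⁴.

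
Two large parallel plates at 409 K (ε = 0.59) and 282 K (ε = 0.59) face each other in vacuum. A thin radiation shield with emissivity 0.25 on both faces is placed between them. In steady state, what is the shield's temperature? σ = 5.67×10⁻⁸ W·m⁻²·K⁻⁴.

T_s ≈ 362 K

In steady state the net flux on the hot side equals that on the cold side.
σ(T₁⁴−T_s⁴)/D₁ = σ(T_s⁴−T₂⁴)/D₂, with D₁ = 1/ε₁+1/ε_s−1 = 4.695, D₂ = 1/ε_s+1/ε₂−1 = 4.695.
Solve for T_s⁴: T_s⁴ = (D₂·T₁⁴ + D₁·T₂⁴)/(D₁+D₂) = 1.715×10¹⁰ K⁴.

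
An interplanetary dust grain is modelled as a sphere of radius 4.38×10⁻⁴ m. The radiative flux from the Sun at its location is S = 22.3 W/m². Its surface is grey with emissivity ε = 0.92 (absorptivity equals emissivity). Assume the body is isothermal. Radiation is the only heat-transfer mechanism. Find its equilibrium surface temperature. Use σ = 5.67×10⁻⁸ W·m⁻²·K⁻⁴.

T ≈ 99.6 K

At equilibrium, absorbed power = emitted power.
Absorbing cross-section = πr² = 6.027×10⁻⁷ m²; emitting surface = 4πr² = 2.411×10⁻⁶ m² (ratio 4).
εS·A_cross = εσ·A_surf·T⁴  ⇒  T⁴ = S/(4σ)   (ε cancels).
T⁴ = 22.3/(4·5.67×10⁻⁸) = 9.832×10⁷ K⁴.
T = (9.832×10⁷)^(1/4).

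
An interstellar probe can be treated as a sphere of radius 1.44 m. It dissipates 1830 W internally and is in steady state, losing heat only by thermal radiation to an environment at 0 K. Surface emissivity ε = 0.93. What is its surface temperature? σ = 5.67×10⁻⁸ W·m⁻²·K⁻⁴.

Steady state: internal power = radiated power, P = εσA T⁴.
Radiating area A = 4πr² = 26.06 m².
T⁴ = P/(εσA) = 1830/(0.93·5.67×10⁻⁸·26.06) = 1.332×10⁹ K⁴.
T = (1.332×10⁹)^(1/4).

T ≈ 191 K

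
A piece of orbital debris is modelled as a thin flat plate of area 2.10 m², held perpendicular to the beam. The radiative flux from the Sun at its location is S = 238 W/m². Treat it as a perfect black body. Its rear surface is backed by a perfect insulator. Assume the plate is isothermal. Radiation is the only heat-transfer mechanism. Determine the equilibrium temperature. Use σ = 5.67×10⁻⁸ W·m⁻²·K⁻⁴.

At equilibrium, absorbed power = emitted power.
Absorbing cross-section = A = 2.100 m²; emitting surface = A = 2.100 m² (ratio 1).
S·A_cross = εσ·A_surf·T⁴  ⇒  T⁴ = S/(1σ).
T⁴ = 1.00·238/(1·5.67×10⁻⁸) = 4.198×10⁹ K⁴.
T = (4.198×10⁹)^(1/4).

T ≈ 255 K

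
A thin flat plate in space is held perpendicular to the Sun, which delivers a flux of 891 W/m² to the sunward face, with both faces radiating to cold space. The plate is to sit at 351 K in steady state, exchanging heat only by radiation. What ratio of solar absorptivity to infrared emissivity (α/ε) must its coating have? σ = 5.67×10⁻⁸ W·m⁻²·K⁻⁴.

α/ε ≈ 1.93

Balance: αS·A = εσ·2A·T⁴ ⇒ α/ε = 2σT⁴/S.
α/ε = 2·5.67×10⁻⁸·(351)⁴/891 = 2·5.67×10⁻⁸·1.518×10¹⁰/891.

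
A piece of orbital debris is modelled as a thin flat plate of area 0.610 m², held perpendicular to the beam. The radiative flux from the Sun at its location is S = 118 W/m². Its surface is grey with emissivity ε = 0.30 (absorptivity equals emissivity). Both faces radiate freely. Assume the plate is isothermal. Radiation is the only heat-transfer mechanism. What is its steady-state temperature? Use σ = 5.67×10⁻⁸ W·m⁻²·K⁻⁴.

T ≈ 180 K

At equilibrium, absorbed power = emitted power.
Absorbing cross-section = A = 0.6100 m²; emitting surface = 2A = 1.220 m² (ratio 2).
εS·A_cross = εσ·A_surf·T⁴  ⇒  T⁴ = S/(2σ)   (ε cancels).
T⁴ = 118/(2·5.67×10⁻⁸) = 1.041×10⁹ K⁴.
T = (1.041×10⁹)^(1/4).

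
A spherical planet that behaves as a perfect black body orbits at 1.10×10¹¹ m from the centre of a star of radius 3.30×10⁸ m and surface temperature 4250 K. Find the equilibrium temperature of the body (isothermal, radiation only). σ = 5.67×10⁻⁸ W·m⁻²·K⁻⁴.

T ≈ 165 K

The star's surface emits σT_*⁴; at distance d the flux is S = σT_*⁴(R_*/d)².
S = 5.67×10⁻⁸·(4250)⁴·(3.30×10⁸/1.10×10¹¹)² = 166.5 W/m².
For an isothermal sphere T⁴ = (1−a)S/(4σ) = 7.341×10⁸ K⁴.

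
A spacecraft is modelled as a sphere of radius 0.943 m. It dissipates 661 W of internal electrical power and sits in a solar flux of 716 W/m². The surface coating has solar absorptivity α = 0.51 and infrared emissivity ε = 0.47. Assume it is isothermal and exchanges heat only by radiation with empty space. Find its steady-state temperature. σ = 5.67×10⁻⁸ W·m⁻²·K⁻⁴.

T ≈ 274 K

At steady state, absorbed solar power + internal power = radiated power.
Absorbed: α·S·A_cross = 0.51·716·2.794 = 1020 W (cross-section πr²).
Total input = 1020 + 661 = 1681 W.
Radiated: εσ·A_surf·T⁴ with A_surf = 4πr² = 11.17 m².
T⁴ = 1681/(0.47·5.67×10⁻⁸·11.17) = 5.645×10⁹ K⁴.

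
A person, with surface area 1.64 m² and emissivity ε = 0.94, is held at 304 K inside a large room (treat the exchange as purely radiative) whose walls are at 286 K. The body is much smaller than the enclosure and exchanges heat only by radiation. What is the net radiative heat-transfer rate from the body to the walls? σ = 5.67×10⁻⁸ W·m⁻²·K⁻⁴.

P_net ≈ 162 W

For a small grey body in a large enclosure: P_net = εσA(T_body⁴ − T_wall⁴).
A = 1.64 m²; T_body⁴ − T_wall⁴ = 8.541×10⁹ − 6.691×10⁹ = 1.850×10⁹ K⁴.
|P_net| = 0.94·5.67×10⁻⁸·1.640·1.850×10⁹.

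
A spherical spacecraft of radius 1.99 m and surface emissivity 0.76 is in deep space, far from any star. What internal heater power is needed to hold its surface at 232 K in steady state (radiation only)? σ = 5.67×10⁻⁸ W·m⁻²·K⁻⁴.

P = εσ·4πr²·T⁴.
4πr² = 49.76 m²; T⁴ = 2.897×10⁹ K⁴.
P = 0.76·5.67×10⁻⁸·49.76·2.897×10⁹.

P ≈ 6210 W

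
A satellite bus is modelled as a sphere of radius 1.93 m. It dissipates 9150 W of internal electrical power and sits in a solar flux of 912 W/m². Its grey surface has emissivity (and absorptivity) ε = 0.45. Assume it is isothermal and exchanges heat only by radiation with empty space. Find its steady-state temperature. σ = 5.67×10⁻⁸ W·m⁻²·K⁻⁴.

T ≈ 329 K

At steady state, absorbed solar power + internal power = radiated power.
Absorbed: α·S·A_cross = 0.45·912·11.70 = 4803 W (cross-section πr²).
Total input = 4803 + 9150 = 13950 W.
Radiated: εσ·A_surf·T⁴ with A_surf = 4πr² = 46.81 m².
T⁴ = 13950/(0.45·5.67×10⁻⁸·46.81) = 1.168×10¹⁰ K⁴.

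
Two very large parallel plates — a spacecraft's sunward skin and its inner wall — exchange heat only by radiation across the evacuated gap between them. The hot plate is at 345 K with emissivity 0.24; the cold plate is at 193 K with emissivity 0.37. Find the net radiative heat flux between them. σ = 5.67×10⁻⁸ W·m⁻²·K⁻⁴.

q ≈ 123 W/m²

For two infinite grey parallel plates, q = σ(T₁⁴ − T₂⁴)/(1/ε₁ + 1/ε₂ − 1).
T₁⁴ − T₂⁴ = 1.417×10¹⁰ − 1.387×10⁹ = 1.278×10¹⁰ K⁴.
1/ε₁ + 1/ε₂ − 1 = 4.167 + 2.703 − 1 = 5.869.
q = 5.67×10⁻⁸ × 1.278×10¹⁰ / 5.869.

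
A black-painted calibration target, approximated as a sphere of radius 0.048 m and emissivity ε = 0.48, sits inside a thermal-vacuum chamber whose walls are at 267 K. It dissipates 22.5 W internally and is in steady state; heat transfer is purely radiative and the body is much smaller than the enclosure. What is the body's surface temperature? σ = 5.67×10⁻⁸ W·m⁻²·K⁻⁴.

T ≈ 428 K

For a small grey body in a large enclosure, net radiated power = εσA(T⁴ − T_w⁴).
Steady state: P = εσA(T⁴ − T_w⁴) with A = 4πr² = 0.02895 m².
T⁴ = P/(εσA) + T_w⁴ = 22.5/(0.48·5.67×10⁻⁸·0.02895) + (267)⁴
    = 2.855×10¹⁰ + 5.082×10⁹ = 3.364×10¹⁰ K⁴.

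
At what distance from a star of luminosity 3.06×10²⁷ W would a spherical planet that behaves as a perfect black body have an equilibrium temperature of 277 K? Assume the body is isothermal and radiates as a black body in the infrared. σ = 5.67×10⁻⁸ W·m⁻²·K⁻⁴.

d ≈ 4.27×10¹¹ m

For an isothermal black-emitting sphere, (1−a)S·πr² = σ·4πr²·T⁴ ⇒ S = 4σT⁴/(1−a).
S = 4·5.67×10⁻⁸·(277)⁴/1.00 = 1335 W/m².
Flux falls as S = L/(4πd²), so d = √(L/(4πS)) = √(3.06×10²⁷/(4π·1335)).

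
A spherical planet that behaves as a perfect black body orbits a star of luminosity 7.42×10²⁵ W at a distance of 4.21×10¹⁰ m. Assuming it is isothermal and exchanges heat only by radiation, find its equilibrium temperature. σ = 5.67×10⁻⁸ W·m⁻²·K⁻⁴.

First find the stellar flux at distance d: S = L/(4πd²) = 7.42×10²⁵/(4π·(4.21×10¹⁰)²) = 3331 W/m².
For an isothermal sphere, absorbed (1−a)S·πr² = emitted σ·4πr²·T⁴, so T⁴ = (1−a)S/(4σ).
T⁴ = 1.00·3331/(4·5.67×10⁻⁸) = 1.469×10¹⁰ K⁴.

T ≈ 348 K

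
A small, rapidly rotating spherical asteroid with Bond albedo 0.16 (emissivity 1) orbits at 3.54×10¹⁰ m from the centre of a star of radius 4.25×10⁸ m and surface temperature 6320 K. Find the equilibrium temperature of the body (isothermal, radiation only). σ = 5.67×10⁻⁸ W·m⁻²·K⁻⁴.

T ≈ 469 K

The star's surface emits σT_*⁴; at distance d the flux is S = σT_*⁴(R_*/d)².
S = 5.67×10⁻⁸·(6320)⁴·(4.25×10⁸/3.54×10¹⁰)² = 13040 W/m².
For an isothermal sphere T⁴ = (1−a)S/(4σ) = 4.829×10¹⁰ K⁴.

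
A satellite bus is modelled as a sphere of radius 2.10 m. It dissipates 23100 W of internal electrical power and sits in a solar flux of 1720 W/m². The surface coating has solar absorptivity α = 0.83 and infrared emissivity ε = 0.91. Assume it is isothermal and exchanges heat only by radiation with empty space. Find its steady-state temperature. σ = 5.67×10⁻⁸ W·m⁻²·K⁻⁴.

At steady state, absorbed solar power + internal power = radiated power.
Absorbed: α·S·A_cross = 0.83·1720·13.85 = 19780 W (cross-section πr²).
Total input = 19780 + 23100 = 42880 W.
Radiated: εσ·A_surf·T⁴ with A_surf = 4πr² = 55.42 m².
T⁴ = 42880/(0.91·5.67×10⁻⁸·55.42) = 1.500×10¹⁰ K⁴.

T ≈ 350 K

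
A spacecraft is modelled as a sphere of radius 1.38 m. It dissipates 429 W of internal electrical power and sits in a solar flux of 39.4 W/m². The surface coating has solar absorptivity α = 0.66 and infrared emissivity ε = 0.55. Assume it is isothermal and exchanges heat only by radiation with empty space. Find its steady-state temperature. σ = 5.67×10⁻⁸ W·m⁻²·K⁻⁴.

T ≈ 167 K

At steady state, absorbed solar power + internal power = radiated power.
Absorbed: α·S·A_cross = 0.66·39.4·5.983 = 155.6 W (cross-section πr²).
Total input = 155.6 + 429 = 584.6 W.
Radiated: εσ·A_surf·T⁴ with A_surf = 4πr² = 23.93 m².
T⁴ = 584.6/(0.55·5.67×10⁻⁸·23.93) = 7.833×10⁸ K⁴.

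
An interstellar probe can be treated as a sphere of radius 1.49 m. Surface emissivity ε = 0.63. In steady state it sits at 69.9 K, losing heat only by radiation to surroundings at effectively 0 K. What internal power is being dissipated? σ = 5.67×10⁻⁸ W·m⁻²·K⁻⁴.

Steady state: P = εσA T⁴.
A = 4πr² = 27.90 m²; T⁴ = (69.9)⁴ = 2.387×10⁷ K⁴.
P = 0.63 × 5.67×10⁻⁸ × 27.90 × 2.387×10⁷.

P ≈ 23.8 W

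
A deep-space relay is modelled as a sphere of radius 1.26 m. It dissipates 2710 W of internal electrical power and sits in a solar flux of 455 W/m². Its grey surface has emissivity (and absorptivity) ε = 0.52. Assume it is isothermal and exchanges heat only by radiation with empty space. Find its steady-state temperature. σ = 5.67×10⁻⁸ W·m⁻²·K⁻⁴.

T ≈ 285 K

At steady state, absorbed solar power + internal power = radiated power.
Absorbed: α·S·A_cross = 0.52·455·4.988 = 1180 W (cross-section πr²).
Total input = 1180 + 2710 = 3890 W.
Radiated: εσ·A_surf·T⁴ with A_surf = 4πr² = 19.95 m².
T⁴ = 3890/(0.52·5.67×10⁻⁸·19.95) = 6.613×10⁹ K⁴.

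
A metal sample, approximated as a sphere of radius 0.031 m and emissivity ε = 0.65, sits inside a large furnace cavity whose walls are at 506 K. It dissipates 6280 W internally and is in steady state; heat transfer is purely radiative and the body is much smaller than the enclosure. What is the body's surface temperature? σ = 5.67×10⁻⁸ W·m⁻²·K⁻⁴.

T ≈ 1940 K

For a small grey body in a large enclosure, net radiated power = εσA(T⁴ − T_w⁴).
Steady state: P = εσA(T⁴ − T_w⁴) with A = 4πr² = 0.01208 m².
T⁴ = P/(εσA) + T_w⁴ = 6280/(0.65·5.67×10⁻⁸·0.01208) + (506)⁴
    = 1.411×10¹³ + 6.555×10¹⁰ = 1.418×10¹³ K⁴.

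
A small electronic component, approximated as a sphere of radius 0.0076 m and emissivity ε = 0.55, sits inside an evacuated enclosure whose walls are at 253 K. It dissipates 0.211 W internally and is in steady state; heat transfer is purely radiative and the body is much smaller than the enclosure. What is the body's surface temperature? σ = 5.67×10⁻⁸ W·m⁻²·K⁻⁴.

For a small grey body in a large enclosure, net radiated power = εσA(T⁴ − T_w⁴).
Steady state: P = εσA(T⁴ − T_w⁴) with A = 4πr² = 7.258×10⁻⁴ m².
T⁴ = P/(εσA) + T_w⁴ = 0.211/(0.55·5.67×10⁻⁸·7.258×10⁻⁴) + (253)⁴
    = 9.322×10⁹ + 4.097×10⁹ = 1.342×10¹⁰ K⁴.

T ≈ 340 K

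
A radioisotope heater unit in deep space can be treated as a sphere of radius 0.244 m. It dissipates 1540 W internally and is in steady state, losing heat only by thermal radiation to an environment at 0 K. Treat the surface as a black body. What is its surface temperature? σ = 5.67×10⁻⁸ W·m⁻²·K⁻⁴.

Steady state: internal power = radiated power, P = εσA T⁴.
Radiating area A = 4πr² = 0.7482 m².
T⁴ = P/(εσA) = 1540/(1.0·5.67×10⁻⁸·0.7482) = 3.630×10¹⁰ K⁴.
T = (3.630×10¹⁰)^(1/4).

T ≈ 437 K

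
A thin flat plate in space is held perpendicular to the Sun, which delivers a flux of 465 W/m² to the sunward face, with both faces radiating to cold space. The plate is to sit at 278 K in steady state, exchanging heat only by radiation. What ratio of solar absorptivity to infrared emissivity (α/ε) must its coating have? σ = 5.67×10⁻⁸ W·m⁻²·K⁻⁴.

α/ε ≈ 1.46

Balance: αS·A = εσ·2A·T⁴ ⇒ α/ε = 2σT⁴/S.
α/ε = 2·5.67×10⁻⁸·(278)⁴/465 = 2·5.67×10⁻⁸·5.973×10⁹/465.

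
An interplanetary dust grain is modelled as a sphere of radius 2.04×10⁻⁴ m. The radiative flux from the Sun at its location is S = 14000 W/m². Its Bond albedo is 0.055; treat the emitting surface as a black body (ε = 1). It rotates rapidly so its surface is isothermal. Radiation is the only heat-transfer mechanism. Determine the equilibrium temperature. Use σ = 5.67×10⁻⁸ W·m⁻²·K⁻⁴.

At equilibrium, absorbed power = emitted power.
Absorbing cross-section = πr² = 1.307×10⁻⁷ m²; emitting surface = 4πr² = 5.230×10⁻⁷ m² (ratio 4).
(1−a)S·A_cross = εσ·A_surf·T⁴  ⇒  T⁴ = (1−a)S/(4σ).
T⁴ = 0.945·14000/(4·5.67×10⁻⁸) = 5.833×10¹⁰ K⁴.
T = (5.833×10¹⁰)^(1/4).

T ≈ 491 K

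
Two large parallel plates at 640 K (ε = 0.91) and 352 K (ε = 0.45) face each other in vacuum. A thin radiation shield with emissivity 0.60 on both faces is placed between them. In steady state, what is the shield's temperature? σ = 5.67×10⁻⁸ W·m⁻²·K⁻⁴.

T_s ≈ 576 K

In steady state the net flux on the hot side equals that on the cold side.
σ(T₁⁴−T_s⁴)/D₁ = σ(T_s⁴−T₂⁴)/D₂, with D₁ = 1/ε₁+1/ε_s−1 = 1.766, D₂ = 1/ε_s+1/ε₂−1 = 2.889.
Solve for T_s⁴: T_s⁴ = (D₂·T₁⁴ + D₁·T₂⁴)/(D₁+D₂) = 1.100×10¹¹ K⁴.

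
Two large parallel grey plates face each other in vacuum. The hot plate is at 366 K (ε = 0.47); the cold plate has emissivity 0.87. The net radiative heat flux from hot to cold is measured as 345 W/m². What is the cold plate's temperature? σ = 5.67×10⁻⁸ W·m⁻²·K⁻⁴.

T₂ ≈ 253 K

q = σ(T₁⁴ − T₂⁴)/(1/ε₁ + 1/ε₂ − 1); denominator = 2.277.
T₂⁴ = T₁⁴ − q·(1/ε₁+1/ε₂−1)/σ = 1.794×10¹⁰ − 345·2.277/5.67×10⁻⁸
    = 4.089×10⁹ K⁴.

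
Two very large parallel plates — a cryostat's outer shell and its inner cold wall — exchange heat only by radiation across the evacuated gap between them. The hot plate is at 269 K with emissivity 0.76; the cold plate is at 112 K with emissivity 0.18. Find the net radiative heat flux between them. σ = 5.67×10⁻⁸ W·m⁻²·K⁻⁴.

For two infinite grey parallel plates, q = σ(T₁⁴ − T₂⁴)/(1/ε₁ + 1/ε₂ − 1).
T₁⁴ − T₂⁴ = 5.236×10⁹ − 1.574×10⁸ = 5.079×10⁹ K⁴.
1/ε₁ + 1/ε₂ − 1 = 1.316 + 5.556 − 1 = 5.871.
q = 5.67×10⁻⁸ × 5.079×10⁹ / 5.871.

q ≈ 49.0 W/m²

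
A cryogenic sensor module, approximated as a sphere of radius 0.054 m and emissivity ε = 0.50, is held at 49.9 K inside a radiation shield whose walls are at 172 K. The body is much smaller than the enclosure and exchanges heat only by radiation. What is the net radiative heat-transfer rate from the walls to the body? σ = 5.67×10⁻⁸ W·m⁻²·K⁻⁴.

For a small grey body in a large enclosure: P_net = εσA(T_body⁴ − T_wall⁴).
A = 4πr² = 0.03664 m²; T_body⁴ − T_wall⁴ = 6.200×10⁶ − 8.752×10⁸ = -8.690×10⁸ K⁴.
|P_net| = 0.50·5.67×10⁻⁸·0.03664·8.690×10⁸.

P_net ≈ 0.903 W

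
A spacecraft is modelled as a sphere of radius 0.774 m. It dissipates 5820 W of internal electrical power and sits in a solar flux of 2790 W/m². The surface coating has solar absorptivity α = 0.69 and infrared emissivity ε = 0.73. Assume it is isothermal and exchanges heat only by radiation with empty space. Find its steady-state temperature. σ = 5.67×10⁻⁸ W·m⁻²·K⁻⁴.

At steady state, absorbed solar power + internal power = radiated power.
Absorbed: α·S·A_cross = 0.69·2790·1.882 = 3623 W (cross-section πr²).
Total input = 3623 + 5820 = 9443 W.
Radiated: εσ·A_surf·T⁴ with A_surf = 4πr² = 7.528 m².
T⁴ = 9443/(0.73·5.67×10⁻⁸·7.528) = 3.031×10¹⁰ K⁴.

T ≈ 417 K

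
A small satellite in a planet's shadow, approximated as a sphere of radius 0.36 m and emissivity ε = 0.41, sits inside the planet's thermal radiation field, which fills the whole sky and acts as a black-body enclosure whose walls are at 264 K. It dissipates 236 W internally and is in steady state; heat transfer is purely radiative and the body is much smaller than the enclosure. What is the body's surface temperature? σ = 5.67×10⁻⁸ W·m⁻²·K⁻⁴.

T ≈ 325 K

For a small grey body in a large enclosure, net radiated power = εσA(T⁴ − T_w⁴).
Steady state: P = εσA(T⁴ − T_w⁴) with A = 4πr² = 1.629 m².
T⁴ = P/(εσA) + T_w⁴ = 236/(0.41·5.67×10⁻⁸·1.629) + (264)⁴
    = 6.233×10⁹ + 4.858×10⁹ = 1.109×10¹⁰ K⁴.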